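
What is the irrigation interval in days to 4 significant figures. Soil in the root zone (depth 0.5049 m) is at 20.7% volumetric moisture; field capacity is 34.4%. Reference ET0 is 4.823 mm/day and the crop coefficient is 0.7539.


Approach: apply soil-water budget scheduling, SMD = (FC-theta)/100*depth*1000; ETc = ET0*Kc; interval = SMD/ETc.
Step 1 — soil moisture deficit:
  SMD = (34.4 - 20.7)/100 * 0.5049 * 1000 = 69.1713 mm
Step 2 — daily crop ET (ETc = ET0*Kc):
  ETc = 4.823 * 0.7539 = 3.63606 mm/day
Step 3 — irrigation interval (SMD/ETc):
  interval = 69.1713 / 3.63606 = 19.02 days
Therefore the irrigation interval = 19.02 days.


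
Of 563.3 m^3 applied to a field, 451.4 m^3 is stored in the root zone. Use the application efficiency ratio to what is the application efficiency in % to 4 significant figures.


Approach: apply the application efficiency ratio, Ea = (stored/applied)*100.
Ea = (451.4/563.3)*100 = 80.13 %
Therefore the application efficiency = 80.13 %.


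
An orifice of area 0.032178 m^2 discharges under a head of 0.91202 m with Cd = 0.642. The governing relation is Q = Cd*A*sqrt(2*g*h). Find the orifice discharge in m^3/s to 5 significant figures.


Q = 0.642 * 0.032178 * sqrt(2*9.81*0.91202) = 0.087387 m^3/s
Therefore the orifice discharge = 0.087387 m^3/s.


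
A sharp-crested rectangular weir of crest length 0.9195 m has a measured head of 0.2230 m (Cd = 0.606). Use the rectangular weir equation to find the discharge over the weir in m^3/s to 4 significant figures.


Approach: apply the rectangular weir equation, Q = (2/3)*Cd*L*sqrt(2g)*H^1.5.
Q = (2/3)*0.606*0.9195*sqrt(2*9.81)*0.2230^1.5 = 0.1733 m^3/s
Therefore the discharge over the weir = 0.1733 m^3/s.


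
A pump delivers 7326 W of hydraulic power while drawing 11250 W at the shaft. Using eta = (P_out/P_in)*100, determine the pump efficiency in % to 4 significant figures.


eta = (7326 / 11250) * 100 = 65.12 %
Therefore the pump efficiency = 65.12 %.


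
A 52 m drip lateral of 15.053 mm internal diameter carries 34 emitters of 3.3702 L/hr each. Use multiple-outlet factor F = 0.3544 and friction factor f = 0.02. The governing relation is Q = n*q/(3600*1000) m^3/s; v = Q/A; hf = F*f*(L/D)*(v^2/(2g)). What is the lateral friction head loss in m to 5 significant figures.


Q = 34*3.3702/(3600*1000) = 3.182967e-05 m^3/s
A = pi*(15.053e-3/2)^2 = 1.779656e-04 m^2, so v = Q/A = 0.1788529 m/s
hf = 0.3544*0.02*(52/0.015053)*(0.1788529^2/(2*9.81)) = 0.039921 m
Therefore the lateral friction head loss = 0.039921 m.


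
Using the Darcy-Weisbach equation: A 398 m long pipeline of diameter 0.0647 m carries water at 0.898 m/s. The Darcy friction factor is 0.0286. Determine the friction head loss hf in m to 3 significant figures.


Approach: apply the Darcy-Weisbach equation, hf = f*(L/D)*(v^2/(2g)).
hf = 0.0286 * (398/0.0647) * (0.898^2 / (2*9.81))
hf = 7.23 m
Therefore the friction head loss hf = 7.23 m.


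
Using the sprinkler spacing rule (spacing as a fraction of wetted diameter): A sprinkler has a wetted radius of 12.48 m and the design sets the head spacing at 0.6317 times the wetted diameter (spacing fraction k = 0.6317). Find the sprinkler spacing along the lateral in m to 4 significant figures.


Approach: apply the sprinkler spacing rule (spacing as a fraction of wetted diameter), S = k*(2*R).
S = 0.6317 * (2 * 12.48) = 15.77 m
Therefore the sprinkler spacing along the lateral = 15.77 m.


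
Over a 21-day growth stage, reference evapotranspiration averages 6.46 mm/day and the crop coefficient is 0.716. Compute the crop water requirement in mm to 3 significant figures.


Approach: apply the crop water requirement relation, CWR = ET0 * Kc * days.
CWR = 6.46 * 0.716 * 21 = 97.1 mm
Therefore the crop water requirement = 97.1 mm.


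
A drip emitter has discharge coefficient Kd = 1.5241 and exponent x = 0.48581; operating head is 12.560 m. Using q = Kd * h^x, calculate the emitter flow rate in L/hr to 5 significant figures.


q = 1.5241 * 12.560^0.48581 = 5.2109 L/hr
Therefore the emitter flow rate = 5.2109 L/hr.


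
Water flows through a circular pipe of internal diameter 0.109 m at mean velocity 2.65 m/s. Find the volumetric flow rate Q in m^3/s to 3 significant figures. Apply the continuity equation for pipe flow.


Approach: apply the continuity equation for pipe flow, Q = A * v with A = pi*(D/2)^2.
A = pi*(0.109/2)^2 = 0.0093313 m^2
Q = 0.0093313 * 2.65 = 0.0247 m^3/s
Therefore the volumetric flow rate Q = 0.0247 m^3/s.


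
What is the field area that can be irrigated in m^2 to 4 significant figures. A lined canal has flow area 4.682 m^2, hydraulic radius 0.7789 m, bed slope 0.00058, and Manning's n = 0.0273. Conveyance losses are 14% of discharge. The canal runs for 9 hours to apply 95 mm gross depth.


Approach: apply Manning's equation with a conveyance and depth budget, Q = (1/n)*A*R^(2/3)*S^(1/2); Q_field = Q*(1-loss); Area = Q_field*t/(d/1000).
Step 1 — canal discharge (Manning's equation):
  Q = (1/0.0273) * 4.682 * 0.7789^(2/3) * 0.00058^(1/2) = 3.49653 m^3/s
Step 2 — delivered flow: Q_field = 3.49653*(1 - 14/100) = 3.00702 m^3/s
Step 3 — volume delivered: V = 3.00702 * 9*3600 = 97427.3 m^3
Step 4 — area served: A = V / (depth/1000) = 97427.3 / 0.095 = 1026000 m^2
Therefore the field area that can be irrigated = 1026000 m^2.


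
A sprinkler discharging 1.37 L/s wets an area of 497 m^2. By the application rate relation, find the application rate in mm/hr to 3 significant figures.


Approach: apply the application rate relation, rate = (Q/A)*3600.
rate = (1.37 / 497) * 3600 = 9.92 mm/hr
Therefore the application rate = 9.92 mm/hr.


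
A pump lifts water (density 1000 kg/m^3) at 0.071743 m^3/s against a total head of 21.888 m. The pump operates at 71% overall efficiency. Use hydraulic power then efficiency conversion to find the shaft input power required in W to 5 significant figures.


Approach: apply hydraulic power then efficiency conversion, P = rho*g*Q*H; P_in = P/eta.
Step 1 — hydraulic power (P = rho*g*Q*H):
  P = 1000 * 9.81 * 0.071743 * 21.888 = 15404.75 W
Step 2 — input power: P_in = P/eta = 15404.75 / 0.71 = 21697 W
Therefore the shaft input power required = 21697 W.


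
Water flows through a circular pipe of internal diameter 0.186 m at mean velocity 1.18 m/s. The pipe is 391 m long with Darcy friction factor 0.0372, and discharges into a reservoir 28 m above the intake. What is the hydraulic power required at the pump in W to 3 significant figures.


Approach: apply continuity + Darcy-Weisbach + hydraulic power, Q = A*v; hf = f*(L/D)*(v^2/(2g)); H = static + hf; P = rho*g*Q*H.
Step 1 — flow rate (continuity, Q = A*v):
  A = pi*(0.186/2)^2 = 0.027172 m^2
  Q = 0.027172 * 1.18 = 0.032063 m^3/s
Step 2 — friction head loss (Darcy-Weisbach):
  hf = 0.0372 * (391/0.186) * (1.18^2 / (2*9.81))
  hf = 5.5497 m
Step 3 — total head: H = 28 + 5.5497 = 33.550 m
Step 4 — hydraulic power (P = rho*g*Q*H):
  P = 1000 * 9.81 * 0.032063 * 33.550 = 10600 W
Therefore the hydraulic power required at the pump = 10600 W.


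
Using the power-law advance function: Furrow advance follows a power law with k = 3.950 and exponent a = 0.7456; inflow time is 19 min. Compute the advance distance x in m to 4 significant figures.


Approach: apply the power-law advance function, x = k*t^a.
x = 3.950 * 19^0.7456 = 35.48 m
Therefore the advance distance x = 35.48 m.


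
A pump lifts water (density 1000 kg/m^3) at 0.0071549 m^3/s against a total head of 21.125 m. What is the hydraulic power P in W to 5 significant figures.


Approach: apply the hydraulic power relation, P = rho*g*Q*H.
P = 1000 * 9.81 * 0.0071549 * 21.125 = 1482.8 W
Therefore the hydraulic power P = 1482.8 W.


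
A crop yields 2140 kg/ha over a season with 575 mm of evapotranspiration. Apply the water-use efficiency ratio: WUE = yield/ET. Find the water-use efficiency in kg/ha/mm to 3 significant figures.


WUE = 2140 / 575 = 3.72 kg/ha/mm
Therefore the water-use efficiency = 3.72 kg/ha/mm.


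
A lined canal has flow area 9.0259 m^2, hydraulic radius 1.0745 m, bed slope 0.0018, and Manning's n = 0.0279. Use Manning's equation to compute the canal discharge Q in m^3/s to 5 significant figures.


Approach: apply Manning's equation, Q = (1/n)*A*R^(2/3)*S^(1/2).
Q = (1/0.0279) * 9.0259 * 1.0745^(2/3) * 0.0018^(1/2) = 14.399 m^3/s
Therefore the canal discharge Q = 14.399 m^3/s.


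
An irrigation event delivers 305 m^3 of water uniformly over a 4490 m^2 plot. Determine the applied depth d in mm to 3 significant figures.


Approach: apply depth from volume over area, d = (V/A)*1000.
d = (305 / 4490) * 1000 = 67.9 mm
Therefore the applied depth d = 67.9 mm.


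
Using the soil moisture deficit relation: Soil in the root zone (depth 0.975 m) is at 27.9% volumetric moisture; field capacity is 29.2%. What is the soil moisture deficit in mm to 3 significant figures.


Approach: apply the soil moisture deficit relation, SMD = (FC - theta)/100 * depth * 1000.
SMD = (29.2 - 27.9)/100 * 0.975 * 1000 = 12.7 mm
Therefore the soil moisture deficit = 12.7 mm.


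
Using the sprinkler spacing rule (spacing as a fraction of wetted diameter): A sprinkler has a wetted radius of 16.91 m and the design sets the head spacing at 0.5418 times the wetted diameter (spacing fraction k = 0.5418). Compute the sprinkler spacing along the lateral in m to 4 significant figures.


Approach: apply the sprinkler spacing rule (spacing as a fraction of wetted diameter), S = k*(2*R).
S = 0.5418 * (2 * 16.91) = 18.32 m
Therefore the sprinkler spacing along the lateral = 18.32 m.


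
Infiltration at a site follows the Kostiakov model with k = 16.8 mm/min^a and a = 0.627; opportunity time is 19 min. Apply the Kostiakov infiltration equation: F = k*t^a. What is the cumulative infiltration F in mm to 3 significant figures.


F = 16.8 * 19^0.627 = 106 mm
Therefore the cumulative infiltration F = 106 mm.


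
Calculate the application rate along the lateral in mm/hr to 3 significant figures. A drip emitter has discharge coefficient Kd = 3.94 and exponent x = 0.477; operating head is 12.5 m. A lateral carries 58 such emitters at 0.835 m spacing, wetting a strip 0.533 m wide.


Approach: apply the emitter equation with a lateral mass balance, q = Kd*h^x; Q = n*q; rate = Q/(n*spacing*width).
Step 1 — single emitter flow (q = Kd*h^x):
  q = 3.94 * 12.5^0.477 = 13.144 L/hr
Step 2 — total lateral flow: Q = 58 * 13.144 = 762.34 L/hr
Step 3 — wetted area: A = 58 * 0.835 * 0.533 = 25.813 m^2
Step 4 — application rate: Q/A = 762.34/25.813 = 29.5 mm/hr
Therefore the application rate along the lateral = 29.5 mm/hr.


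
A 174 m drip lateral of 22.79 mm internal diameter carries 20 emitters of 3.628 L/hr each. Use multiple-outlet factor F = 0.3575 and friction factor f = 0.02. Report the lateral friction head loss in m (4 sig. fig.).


Approach: apply Darcy-Weisbach with the multiple-outlet F-factor, Q = n*q/(3600*1000) m^3/s; v = Q/A; hf = F*f*(L/D)*(v^2/(2g)).
Q = 20*3.628/(3600*1000) = 2.01556e-05 m^3/s
A = pi*(22.79e-3/2)^2 = 4.07923e-04 m^2, so v = Q/A = 0.0494102 m/s
hf = 0.3575*0.02*(174/0.02279)*(0.0494102^2/(2*9.81)) = 0.006793 m
Therefore the lateral friction head loss = 0.006793 m.


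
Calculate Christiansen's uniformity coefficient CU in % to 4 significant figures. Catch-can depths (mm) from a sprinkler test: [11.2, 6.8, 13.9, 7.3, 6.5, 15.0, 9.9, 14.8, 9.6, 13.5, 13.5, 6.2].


Approach: apply Christiansen's uniformity coefficient, CU = (1 - mean_abs_deviation/mean)*100.
mean = 10.6833 mm
mean |d_i - mean| = 2.96667 mm
CU = (1 - 2.96667/10.6833)*100 = 72.23 %
Therefore Christiansen's uniformity coefficient CU = 72.23 %.


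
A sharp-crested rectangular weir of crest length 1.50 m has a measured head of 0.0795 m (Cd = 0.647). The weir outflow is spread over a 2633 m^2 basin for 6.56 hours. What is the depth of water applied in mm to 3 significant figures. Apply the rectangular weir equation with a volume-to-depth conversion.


Approach: apply the rectangular weir equation with a volume-to-depth conversion, Q = (2/3)*Cd*L*sqrt(2g)*H^1.5; d = Q*t/A * 1000.
Step 1 — weir discharge:
  Q = (2/3)*0.647*1.50*sqrt(2*9.81)*0.0795^1.5 = 0.064240 m^3/s
Step 2 — volume: V = 0.064240 * 6.56*3600 = 1517.1 m^3
Step 3 — depth: d = V/A * 1000 = 1517.1/2633 * 1000 = 576 mm
Therefore the depth of water applied = 576 mm.


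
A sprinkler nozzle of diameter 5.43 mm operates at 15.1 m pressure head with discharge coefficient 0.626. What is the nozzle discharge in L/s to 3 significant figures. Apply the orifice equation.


Approach: apply the orifice equation, Q = Cd*A*sqrt(2*g*h), A = pi*(d/2)^2.
A = pi*(5.43e-3/2)^2 = 2.3157e-05 m^2
Q = 0.626 * 2.3157e-05 * sqrt(2*9.81*15.1) * 1000 = 0.250 L/s
Therefore the nozzle discharge = 0.250 L/s.


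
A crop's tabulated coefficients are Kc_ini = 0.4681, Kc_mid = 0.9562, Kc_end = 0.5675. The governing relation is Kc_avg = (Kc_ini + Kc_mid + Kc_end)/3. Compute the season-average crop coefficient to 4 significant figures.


Kc_avg = (0.4681 + 0.9562 + 0.5675)/3 = 0.6639
Therefore the season-average crop coefficient = 0.6639.


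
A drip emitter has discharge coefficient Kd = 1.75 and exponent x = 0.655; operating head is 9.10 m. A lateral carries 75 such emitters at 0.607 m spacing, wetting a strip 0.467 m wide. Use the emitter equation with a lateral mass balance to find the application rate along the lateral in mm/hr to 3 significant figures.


Approach: apply the emitter equation with a lateral mass balance, q = Kd*h^x; Q = n*q; rate = Q/(n*spacing*width).
Step 1 — single emitter flow (q = Kd*h^x):
  q = 1.75 * 9.10^0.655 = 7.4338 L/hr
Step 2 — total lateral flow: Q = 75 * 7.4338 = 557.53 L/hr
Step 3 — wetted area: A = 75 * 0.607 * 0.467 = 21.260 m^2
Step 4 — application rate: Q/A = 557.53/21.260 = 26.2 mm/hr
Therefore the application rate along the lateral = 26.2 mm/hr.


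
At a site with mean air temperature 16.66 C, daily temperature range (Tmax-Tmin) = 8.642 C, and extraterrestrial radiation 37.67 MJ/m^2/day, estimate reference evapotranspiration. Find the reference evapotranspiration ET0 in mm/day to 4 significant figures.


Approach: apply the Hargreaves-Samani method, ET0 = 0.0023*(Tmean+17.8)*sqrt(Tmax-Tmin)*0.408*Ra.
ET0 = 0.0023*(16.66+17.8)*sqrt(8.642)*0.408*37.67 = 3.581 mm/day
Therefore the reference evapotranspiration ET0 = 3.581 mm/day.


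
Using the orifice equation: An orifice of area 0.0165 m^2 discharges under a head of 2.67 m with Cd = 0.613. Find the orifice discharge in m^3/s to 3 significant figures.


Approach: apply the orifice equation, Q = Cd*A*sqrt(2*g*h).
Q = 0.613 * 0.0165 * sqrt(2*9.81*2.67) = 0.0732 m^3/s
Therefore the orifice discharge = 0.0732 m^3/s.


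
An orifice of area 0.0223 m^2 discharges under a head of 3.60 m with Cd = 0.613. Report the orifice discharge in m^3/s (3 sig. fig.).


Approach: apply the orifice equation, Q = Cd*A*sqrt(2*g*h).
Q = 0.613 * 0.0223 * sqrt(2*9.81*3.60) = 0.115 m^3/s
Therefore the orifice discharge = 0.115 m^3/s.


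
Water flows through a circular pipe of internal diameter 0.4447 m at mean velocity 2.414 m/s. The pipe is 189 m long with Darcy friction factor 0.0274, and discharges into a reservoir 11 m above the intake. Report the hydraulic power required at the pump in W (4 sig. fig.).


Approach: apply continuity + Darcy-Weisbach + hydraulic power, Q = A*v; hf = f*(L/D)*(v^2/(2g)); H = static + hf; P = rho*g*Q*H.
Step 1 — flow rate (continuity, Q = A*v):
  A = pi*(0.4447/2)^2 = 0.155319 m^2
  Q = 0.155319 * 2.414 = 0.374940 m^3/s
Step 2 — friction head loss (Darcy-Weisbach):
  hf = 0.0274 * (189/0.4447) * (2.414^2 / (2*9.81))
  hf = 3.45876 m
Step 3 — total head: H = 11 + 3.45876 = 14.4588 m
Step 4 — hydraulic power (P = rho*g*Q*H):
  P = 1000 * 9.81 * 0.374940 * 14.4588 = 53180 W
Therefore the hydraulic power required at the pump = 53180 W.


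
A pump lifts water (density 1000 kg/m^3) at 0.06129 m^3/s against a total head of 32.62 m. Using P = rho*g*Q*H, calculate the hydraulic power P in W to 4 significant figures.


P = 1000 * 9.81 * 0.06129 * 32.62 = 19610 W
Therefore the hydraulic power P = 19610 W.


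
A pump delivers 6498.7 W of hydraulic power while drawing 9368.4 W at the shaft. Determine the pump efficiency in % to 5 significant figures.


Approach: apply the efficiency ratio, eta = (P_out/P_in)*100.
eta = (6498.7 / 9368.4) * 100 = 69.368 %
Therefore the pump efficiency = 69.368 %.


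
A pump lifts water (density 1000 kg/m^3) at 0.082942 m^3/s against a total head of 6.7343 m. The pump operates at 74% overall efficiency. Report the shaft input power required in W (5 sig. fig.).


Approach: apply hydraulic power then efficiency conversion, P = rho*g*Q*H; P_in = P/eta.
Step 1 — hydraulic power (P = rho*g*Q*H):
  P = 1000 * 9.81 * 0.082942 * 6.7343 = 5479.437 W
Step 2 — input power: P_in = P/eta = 5479.437 / 0.74 = 7404.6 W
Therefore the shaft input power required = 7404.6 W.


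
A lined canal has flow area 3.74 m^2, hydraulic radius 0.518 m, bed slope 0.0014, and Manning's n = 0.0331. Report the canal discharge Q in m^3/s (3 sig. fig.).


Approach: apply Manning's equation, Q = (1/n)*A*R^(2/3)*S^(1/2).
Q = (1/0.0331) * 3.74 * 0.518^(2/3) * 0.0014^(1/2) = 2.73 m^3/s
Therefore the canal discharge Q = 2.73 m^3/s.


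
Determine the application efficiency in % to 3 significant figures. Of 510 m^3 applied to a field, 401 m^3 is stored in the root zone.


Approach: apply the application efficiency ratio, Ea = (stored/applied)*100.
Ea = (401/510)*100 = 78.6 %
Therefore the application efficiency = 78.6 %.


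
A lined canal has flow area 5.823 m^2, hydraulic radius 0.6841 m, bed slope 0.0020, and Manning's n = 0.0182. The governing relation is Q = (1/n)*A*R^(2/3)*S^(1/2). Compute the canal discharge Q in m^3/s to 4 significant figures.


Q = (1/0.0182) * 5.823 * 0.6841^(2/3) * 0.0020^(1/2) = 11.11 m^3/s
Therefore the canal discharge Q = 11.11 m^3/s.


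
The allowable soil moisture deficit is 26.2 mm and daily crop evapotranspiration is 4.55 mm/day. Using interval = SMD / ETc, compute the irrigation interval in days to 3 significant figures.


interval = 26.2 / 4.55 = 5.76 days
Therefore the irrigation interval = 5.76 days.


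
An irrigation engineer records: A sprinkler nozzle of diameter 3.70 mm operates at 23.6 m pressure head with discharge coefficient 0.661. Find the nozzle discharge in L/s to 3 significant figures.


Approach: apply the orifice equation, Q = Cd*A*sqrt(2*g*h), A = pi*(d/2)^2.
A = pi*(3.70e-3/2)^2 = 1.0752e-05 m^2
Q = 0.661 * 1.0752e-05 * sqrt(2*9.81*23.6) * 1000 = 0.153 L/s
Therefore the nozzle discharge = 0.153 L/s.


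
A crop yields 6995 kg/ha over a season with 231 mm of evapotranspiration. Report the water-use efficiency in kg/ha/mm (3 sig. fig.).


Approach: apply the water-use efficiency ratio, WUE = yield/ET.
WUE = 6995 / 231 = 30.3 kg/ha/mm
Therefore the water-use efficiency = 30.3 kg/ha/mm.


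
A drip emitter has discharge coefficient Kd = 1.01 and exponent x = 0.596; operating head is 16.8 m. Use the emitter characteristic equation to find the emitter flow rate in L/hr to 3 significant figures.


Approach: apply the emitter characteristic equation, q = Kd * h^x.
q = 1.01 * 16.8^0.596 = 5.43 L/hr
Therefore the emitter flow rate = 5.43 L/hr.


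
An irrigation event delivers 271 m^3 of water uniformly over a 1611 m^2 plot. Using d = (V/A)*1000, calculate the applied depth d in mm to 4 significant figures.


d = (271 / 1611) * 1000 = 168.2 mm
Therefore the applied depth d = 168.2 mm.


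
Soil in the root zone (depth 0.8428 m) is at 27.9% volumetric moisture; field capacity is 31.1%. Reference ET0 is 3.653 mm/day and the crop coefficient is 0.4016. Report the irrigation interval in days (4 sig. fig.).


Approach: apply soil-water budget scheduling, SMD = (FC-theta)/100*depth*1000; ETc = ET0*Kc; interval = SMD/ETc.
Step 1 — soil moisture deficit:
  SMD = (31.1 - 27.9)/100 * 0.8428 * 1000 = 26.9696 mm
Step 2 — daily crop ET (ETc = ET0*Kc):
  ETc = 3.653 * 0.4016 = 1.46704 mm/day
Step 3 — irrigation interval (SMD/ETc):
  interval = 26.9696 / 1.46704 = 18.38 days
Therefore the irrigation interval = 18.38 days.


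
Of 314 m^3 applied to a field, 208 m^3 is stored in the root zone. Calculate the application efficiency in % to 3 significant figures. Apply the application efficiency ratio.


Approach: apply the application efficiency ratio, Ea = (stored/applied)*100.
Ea = (208/314)*100 = 66.2 %
Therefore the application efficiency = 66.2 %.


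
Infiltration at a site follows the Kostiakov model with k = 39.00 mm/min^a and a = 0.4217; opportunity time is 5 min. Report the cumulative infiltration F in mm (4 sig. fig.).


Approach: apply the Kostiakov infiltration equation, F = k*t^a.
F = 39.00 * 5^0.4217 = 76.88 mm
Therefore the cumulative infiltration F = 76.88 mm.


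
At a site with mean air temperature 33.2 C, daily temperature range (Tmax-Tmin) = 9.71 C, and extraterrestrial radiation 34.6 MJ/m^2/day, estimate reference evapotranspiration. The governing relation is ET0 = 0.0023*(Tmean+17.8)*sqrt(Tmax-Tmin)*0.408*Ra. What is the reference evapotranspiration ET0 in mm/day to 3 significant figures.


ET0 = 0.0023*(33.2+17.8)*sqrt(9.71)*0.408*34.6 = 5.16 mm/day
Therefore the reference evapotranspiration ET0 = 5.16 mm/day.


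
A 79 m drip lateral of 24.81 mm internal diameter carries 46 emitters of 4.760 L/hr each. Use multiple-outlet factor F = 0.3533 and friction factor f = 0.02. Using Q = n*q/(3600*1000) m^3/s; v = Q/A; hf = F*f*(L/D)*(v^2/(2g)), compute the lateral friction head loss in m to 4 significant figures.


Q = 46*4.760/(3600*1000) = 6.08222e-05 m^3/s
A = pi*(24.81e-3/2)^2 = 4.83441e-04 m^2, so v = Q/A = 0.125811 m/s
hf = 0.3533*0.02*(79/0.02481)*(0.125811^2/(2*9.81)) = 0.01815 m
Therefore the lateral friction head loss = 0.01815 m.


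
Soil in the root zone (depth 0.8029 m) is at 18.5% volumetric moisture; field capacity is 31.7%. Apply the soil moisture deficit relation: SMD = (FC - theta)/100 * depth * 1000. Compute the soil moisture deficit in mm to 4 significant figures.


SMD = (31.7 - 18.5)/100 * 0.8029 * 1000 = 106.0 mm
Therefore the soil moisture deficit = 106.0 mm.


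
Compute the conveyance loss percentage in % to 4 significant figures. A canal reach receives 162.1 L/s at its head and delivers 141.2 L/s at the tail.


Approach: apply the conveyance loss ratio, loss% = ((Q_head - Q_tail)/Q_head)*100.
loss = ((162.1 - 141.2)/162.1)*100 = 12.89 %
Therefore the conveyance loss percentage = 12.89 %.


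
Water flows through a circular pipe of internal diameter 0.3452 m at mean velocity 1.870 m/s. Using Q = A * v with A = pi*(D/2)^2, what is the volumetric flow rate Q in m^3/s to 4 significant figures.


A = pi*(0.3452/2)^2 = 0.0935904 m^2
Q = 0.0935904 * 1.870 = 0.1750 m^3/s
Therefore the volumetric flow rate Q = 0.1750 m^3/s.


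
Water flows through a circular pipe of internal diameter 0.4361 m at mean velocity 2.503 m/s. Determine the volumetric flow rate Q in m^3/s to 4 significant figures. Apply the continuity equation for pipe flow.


Approach: apply the continuity equation for pipe flow, Q = A * v with A = pi*(D/2)^2.
A = pi*(0.4361/2)^2 = 0.149370 m^2
Q = 0.149370 * 2.503 = 0.3739 m^3/s
Therefore the volumetric flow rate Q = 0.3739 m^3/s.


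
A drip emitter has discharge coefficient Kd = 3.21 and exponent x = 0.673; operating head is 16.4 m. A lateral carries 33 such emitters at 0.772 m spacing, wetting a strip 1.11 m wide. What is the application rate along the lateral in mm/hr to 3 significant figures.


Approach: apply the emitter equation with a lateral mass balance, q = Kd*h^x; Q = n*q; rate = Q/(n*spacing*width).
Step 1 — single emitter flow (q = Kd*h^x):
  q = 3.21 * 16.4^0.673 = 21.091 L/hr
Step 2 — total lateral flow: Q = 33 * 21.091 = 696.00 L/hr
Step 3 — wetted area: A = 33 * 0.772 * 1.11 = 28.278 m^2
Step 4 — application rate: Q/A = 696.00/28.278 = 24.6 mm/hr
Therefore the application rate along the lateral = 24.6 mm/hr.


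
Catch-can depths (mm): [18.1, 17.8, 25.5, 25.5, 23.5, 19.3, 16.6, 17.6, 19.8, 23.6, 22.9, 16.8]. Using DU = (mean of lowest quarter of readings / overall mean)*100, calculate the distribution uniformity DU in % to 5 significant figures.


sorted lowest 3 of 12: [16.6, 16.8, 17.6] -> mean = 17.00000 mm
overall mean = 20.58333 mm
DU = (17.00000/20.58333)*100 = 82.591 %
Therefore the distribution uniformity DU = 82.591 %.


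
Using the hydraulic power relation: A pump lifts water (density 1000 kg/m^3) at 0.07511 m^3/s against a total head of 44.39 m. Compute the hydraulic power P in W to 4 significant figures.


Approach: apply the hydraulic power relation, P = rho*g*Q*H.
P = 1000 * 9.81 * 0.07511 * 44.39 = 32710 W
Therefore the hydraulic power P = 32710 W.


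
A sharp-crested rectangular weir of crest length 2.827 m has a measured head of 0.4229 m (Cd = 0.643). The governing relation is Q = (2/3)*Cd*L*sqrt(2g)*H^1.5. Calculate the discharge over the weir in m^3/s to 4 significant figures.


Q = (2/3)*0.643*2.827*sqrt(2*9.81)*0.4229^1.5 = 1.476 m^3/s
Therefore the discharge over the weir = 1.476 m^3/s.


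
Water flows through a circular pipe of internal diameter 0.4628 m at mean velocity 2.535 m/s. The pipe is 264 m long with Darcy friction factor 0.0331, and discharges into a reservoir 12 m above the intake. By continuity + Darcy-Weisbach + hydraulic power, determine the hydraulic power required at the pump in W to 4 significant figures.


Approach: apply continuity + Darcy-Weisbach + hydraulic power, Q = A*v; hf = f*(L/D)*(v^2/(2g)); H = static + hf; P = rho*g*Q*H.
Step 1 — flow rate (continuity, Q = A*v):
  A = pi*(0.4628/2)^2 = 0.168220 m^2
  Q = 0.168220 * 2.535 = 0.426437 m^3/s
Step 2 — friction head loss (Darcy-Weisbach):
  hf = 0.0331 * (264/0.4628) * (2.535^2 / (2*9.81))
  hf = 6.18437 m
Step 3 — total head: H = 12 + 6.18437 = 18.1844 m
Step 4 — hydraulic power (P = rho*g*Q*H):
  P = 1000 * 9.81 * 0.426437 * 18.1844 = 76070 W
Therefore the hydraulic power required at the pump = 76070 W.


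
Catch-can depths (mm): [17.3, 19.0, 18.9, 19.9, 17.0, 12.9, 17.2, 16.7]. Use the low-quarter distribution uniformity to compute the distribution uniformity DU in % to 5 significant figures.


Approach: apply the low-quarter distribution uniformity, DU = (mean of lowest quarter of readings / overall mean)*100.
sorted lowest 2 of 8: [12.9, 16.7] -> mean = 14.80000 mm
overall mean = 17.36250 mm
DU = (14.80000/17.36250)*100 = 85.241 %
Therefore the distribution uniformity DU = 85.241 %.


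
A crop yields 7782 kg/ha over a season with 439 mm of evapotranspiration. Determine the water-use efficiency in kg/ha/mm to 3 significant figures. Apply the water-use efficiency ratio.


Approach: apply the water-use efficiency ratio, WUE = yield/ET.
WUE = 7782 / 439 = 17.7 kg/ha/mm
Therefore the water-use efficiency = 17.7 kg/ha/mm.


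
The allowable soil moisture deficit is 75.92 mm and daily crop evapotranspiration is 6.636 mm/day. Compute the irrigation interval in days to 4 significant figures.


Approach: apply the irrigation interval relation, interval = SMD / ETc.
interval = 75.92 / 6.636 = 11.44 days
Therefore the irrigation interval = 11.44 days.


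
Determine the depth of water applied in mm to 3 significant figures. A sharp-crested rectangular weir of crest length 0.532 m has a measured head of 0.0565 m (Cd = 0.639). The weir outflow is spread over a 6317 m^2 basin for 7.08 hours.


Approach: apply the rectangular weir equation with a volume-to-depth conversion, Q = (2/3)*Cd*L*sqrt(2g)*H^1.5; d = Q*t/A * 1000.
Step 1 — weir discharge:
  Q = (2/3)*0.639*0.532*sqrt(2*9.81)*0.0565^1.5 = 0.013482 m^3/s
Step 2 — volume: V = 0.013482 * 7.08*3600 = 343.62 m^3
Step 3 — depth: d = V/A * 1000 = 343.62/6317 * 1000 = 54.4 mm
Therefore the depth of water applied = 54.4 mm.


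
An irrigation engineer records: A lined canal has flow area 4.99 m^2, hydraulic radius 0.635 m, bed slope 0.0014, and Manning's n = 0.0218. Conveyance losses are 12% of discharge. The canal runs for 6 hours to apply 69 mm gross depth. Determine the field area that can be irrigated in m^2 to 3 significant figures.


Approach: apply Manning's equation with a conveyance and depth budget, Q = (1/n)*A*R^(2/3)*S^(1/2); Q_field = Q*(1-loss); Area = Q_field*t/(d/1000).
Step 1 — canal discharge (Manning's equation):
  Q = (1/0.0218) * 4.99 * 0.635^(2/3) * 0.0014^(1/2) = 6.3274 m^3/s
Step 2 — delivered flow: Q_field = 6.3274*(1 - 12/100) = 5.5681 m^3/s
Step 3 — volume delivered: V = 5.5681 * 6*3600 = 120270 m^3
Step 4 — area served: A = V / (depth/1000) = 120270 / 0.069 = 1740000 m^2
Therefore the field area that can be irrigated = 1740000 m^2.


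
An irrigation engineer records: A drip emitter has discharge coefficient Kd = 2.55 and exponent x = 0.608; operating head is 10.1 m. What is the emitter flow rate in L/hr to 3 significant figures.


Approach: apply the emitter characteristic equation, q = Kd * h^x.
q = 2.55 * 10.1^0.608 = 10.4 L/hr
Therefore the emitter flow rate = 10.4 L/hr.


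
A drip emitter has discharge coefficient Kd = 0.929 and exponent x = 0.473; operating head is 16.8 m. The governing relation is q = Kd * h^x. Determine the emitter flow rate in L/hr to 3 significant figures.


q = 0.929 * 16.8^0.473 = 3.53 L/hr
Therefore the emitter flow rate = 3.53 L/hr.


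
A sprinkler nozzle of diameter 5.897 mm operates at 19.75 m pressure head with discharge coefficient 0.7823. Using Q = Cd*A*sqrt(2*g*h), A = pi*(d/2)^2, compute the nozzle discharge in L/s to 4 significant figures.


A = pi*(5.897e-3/2)^2 = 2.73119e-05 m^2
Q = 0.7823 * 2.73119e-05 * sqrt(2*9.81*19.75) * 1000 = 0.4206 L/s
Therefore the nozzle discharge = 0.4206 L/s.


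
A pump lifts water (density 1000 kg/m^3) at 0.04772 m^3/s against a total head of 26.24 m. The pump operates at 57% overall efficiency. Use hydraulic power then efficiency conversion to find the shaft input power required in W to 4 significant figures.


Approach: apply hydraulic power then efficiency conversion, P = rho*g*Q*H; P_in = P/eta.
Step 1 — hydraulic power (P = rho*g*Q*H):
  P = 1000 * 9.81 * 0.04772 * 26.24 = 12283.8 W
Step 2 — input power: P_in = P/eta = 12283.8 / 0.57 = 21550 W
Therefore the shaft input power required = 21550 W.


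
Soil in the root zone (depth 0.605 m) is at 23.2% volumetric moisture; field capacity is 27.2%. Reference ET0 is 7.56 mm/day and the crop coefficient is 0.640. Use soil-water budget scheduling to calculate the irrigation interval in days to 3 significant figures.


Approach: apply soil-water budget scheduling, SMD = (FC-theta)/100*depth*1000; ETc = ET0*Kc; interval = SMD/ETc.
Step 1 — soil moisture deficit:
  SMD = (27.2 - 23.2)/100 * 0.605 * 1000 = 24.200 mm
Step 2 — daily crop ET (ETc = ET0*Kc):
  ETc = 7.56 * 0.640 = 4.8384 mm/day
Step 3 — irrigation interval (SMD/ETc):
  interval = 24.200 / 4.8384 = 5.00 days
Therefore the irrigation interval = 5.00 days.


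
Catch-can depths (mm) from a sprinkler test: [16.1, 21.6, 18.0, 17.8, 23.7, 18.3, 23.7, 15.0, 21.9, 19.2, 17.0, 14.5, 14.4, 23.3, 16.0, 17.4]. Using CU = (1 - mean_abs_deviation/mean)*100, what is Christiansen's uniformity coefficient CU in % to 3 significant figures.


mean = 18.619 mm
mean |d_i - mean| = 2.7109 mm
CU = (1 - 2.7109/18.619)*100 = 85.4 %
Therefore Christiansen's uniformity coefficient CU = 85.4 %.


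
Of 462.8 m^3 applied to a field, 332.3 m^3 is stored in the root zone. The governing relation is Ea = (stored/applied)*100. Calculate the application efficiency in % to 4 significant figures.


Ea = (332.3/462.8)*100 = 71.80 %
Therefore the application efficiency = 71.80 %.


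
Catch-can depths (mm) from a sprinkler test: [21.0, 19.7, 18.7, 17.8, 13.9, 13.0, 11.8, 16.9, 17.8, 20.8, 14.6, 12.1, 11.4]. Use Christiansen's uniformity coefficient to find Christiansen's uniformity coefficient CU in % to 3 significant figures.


Approach: apply Christiansen's uniformity coefficient, CU = (1 - mean_abs_deviation/mean)*100.
mean = 16.115 mm
mean |d_i - mean| = 3.0604 mm
CU = (1 - 3.0604/16.115)*100 = 81.0 %
Therefore Christiansen's uniformity coefficient CU = 81.0 %.


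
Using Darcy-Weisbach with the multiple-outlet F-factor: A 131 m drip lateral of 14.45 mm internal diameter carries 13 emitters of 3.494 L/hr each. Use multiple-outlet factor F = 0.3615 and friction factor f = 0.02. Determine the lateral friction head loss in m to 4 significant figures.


Approach: apply Darcy-Weisbach with the multiple-outlet F-factor, Q = n*q/(3600*1000) m^3/s; v = Q/A; hf = F*f*(L/D)*(v^2/(2g)).
Q = 13*3.494/(3600*1000) = 1.26172e-05 m^3/s
A = pi*(14.45e-3/2)^2 = 1.63993e-04 m^2, so v = Q/A = 0.0769375 m/s
hf = 0.3615*0.02*(131/0.01445)*(0.0769375^2/(2*9.81)) = 0.01978 m
Therefore the lateral friction head loss = 0.01978 m.


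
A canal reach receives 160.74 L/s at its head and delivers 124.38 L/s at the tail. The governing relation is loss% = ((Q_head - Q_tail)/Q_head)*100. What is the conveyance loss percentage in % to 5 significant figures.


loss = ((160.74 - 124.38)/160.74)*100 = 22.620 %
Therefore the conveyance loss percentage = 22.620 %.


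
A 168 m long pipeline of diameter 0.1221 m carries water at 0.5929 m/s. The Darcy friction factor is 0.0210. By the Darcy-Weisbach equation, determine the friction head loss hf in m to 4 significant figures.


Approach: apply the Darcy-Weisbach equation, hf = f*(L/D)*(v^2/(2g)).
hf = 0.0210 * (168/0.1221) * (0.5929^2 / (2*9.81))
hf = 0.5177 m
Therefore the friction head loss hf = 0.5177 m.


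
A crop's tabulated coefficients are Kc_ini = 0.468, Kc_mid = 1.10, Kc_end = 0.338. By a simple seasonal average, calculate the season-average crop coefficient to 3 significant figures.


Approach: apply a simple seasonal average, Kc_avg = (Kc_ini + Kc_mid + Kc_end)/3.
Kc_avg = (0.468 + 1.10 + 0.338)/3 = 0.635
Therefore the season-average crop coefficient = 0.635.


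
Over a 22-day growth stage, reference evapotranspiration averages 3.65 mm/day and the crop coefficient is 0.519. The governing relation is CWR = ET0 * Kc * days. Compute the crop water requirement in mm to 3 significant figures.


CWR = 3.65 * 0.519 * 22 = 41.7 mm
Therefore the crop water requirement = 41.7 mm.


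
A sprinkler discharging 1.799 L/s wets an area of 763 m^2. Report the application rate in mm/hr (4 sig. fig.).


Approach: apply the application rate relation, rate = (Q/A)*3600.
rate = (1.799 / 763) * 3600 = 8.488 mm/hr
Therefore the application rate = 8.488 mm/hr.


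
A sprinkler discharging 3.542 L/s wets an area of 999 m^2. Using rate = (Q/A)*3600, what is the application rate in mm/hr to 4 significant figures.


rate = (3.542 / 999) * 3600 = 12.76 mm/hr
Therefore the application rate = 12.76 mm/hr.


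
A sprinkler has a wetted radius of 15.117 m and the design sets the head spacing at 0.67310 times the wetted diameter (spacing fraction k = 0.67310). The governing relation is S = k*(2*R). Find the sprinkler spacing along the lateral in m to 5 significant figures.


S = 0.67310 * (2 * 15.117) = 20.351 m
Therefore the sprinkler spacing along the lateral = 20.351 m.


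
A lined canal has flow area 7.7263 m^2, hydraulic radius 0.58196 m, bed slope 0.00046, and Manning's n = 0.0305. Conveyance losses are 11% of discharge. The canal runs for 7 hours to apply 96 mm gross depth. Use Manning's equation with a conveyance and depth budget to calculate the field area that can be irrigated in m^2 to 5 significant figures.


Approach: apply Manning's equation with a conveyance and depth budget, Q = (1/n)*A*R^(2/3)*S^(1/2); Q_field = Q*(1-loss); Area = Q_field*t/(d/1000).
Step 1 — canal discharge (Manning's equation):
  Q = (1/0.0305) * 7.7263 * 0.58196^(2/3) * 0.00046^(1/2) = 3.787152 m^3/s
Step 2 — delivered flow: Q_field = 3.787152*(1 - 11/100) = 3.370565 m^3/s
Step 3 — volume delivered: V = 3.370565 * 7*3600 = 84938.24 m^3
Step 4 — area served: A = V / (depth/1000) = 84938.24 / 0.096 = 884770 m^2
Therefore the field area that can be irrigated = 884770 m^2.


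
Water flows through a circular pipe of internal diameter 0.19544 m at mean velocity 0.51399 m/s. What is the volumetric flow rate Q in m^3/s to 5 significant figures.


Approach: apply the continuity equation for pipe flow, Q = A * v with A = pi*(D/2)^2.
A = pi*(0.19544/2)^2 = 0.02999969 m^2
Q = 0.02999969 * 0.51399 = 0.015420 m^3/s
Therefore the volumetric flow rate Q = 0.015420 m^3/s.


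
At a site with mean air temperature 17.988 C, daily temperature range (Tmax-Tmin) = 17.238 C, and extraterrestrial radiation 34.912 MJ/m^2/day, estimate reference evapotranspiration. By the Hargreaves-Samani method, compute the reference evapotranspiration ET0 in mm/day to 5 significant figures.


Approach: apply the Hargreaves-Samani method, ET0 = 0.0023*(Tmean+17.8)*sqrt(Tmax-Tmin)*0.408*Ra.
ET0 = 0.0023*(17.988+17.8)*sqrt(17.238)*0.408*34.912 = 4.8679 mm/day
Therefore the reference evapotranspiration ET0 = 4.8679 mm/day.


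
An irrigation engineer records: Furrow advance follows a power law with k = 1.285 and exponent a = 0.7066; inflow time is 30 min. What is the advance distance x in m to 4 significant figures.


Approach: apply the power-law advance function, x = k*t^a.
x = 1.285 * 30^0.7066 = 14.21 m
Therefore the advance distance x = 14.21 m.


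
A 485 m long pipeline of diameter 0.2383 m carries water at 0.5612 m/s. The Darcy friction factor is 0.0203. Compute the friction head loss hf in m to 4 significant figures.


Approach: apply the Darcy-Weisbach equation, hf = f*(L/D)*(v^2/(2g)).
hf = 0.0203 * (485/0.2383) * (0.5612^2 / (2*9.81))
hf = 0.6632 m
Therefore the friction head loss hf = 0.6632 m.


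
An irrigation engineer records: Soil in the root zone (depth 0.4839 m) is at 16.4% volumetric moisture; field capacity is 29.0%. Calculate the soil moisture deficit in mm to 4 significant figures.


Approach: apply the soil moisture deficit relation, SMD = (FC - theta)/100 * depth * 1000.
SMD = (29.0 - 16.4)/100 * 0.4839 * 1000 = 60.97 mm
Therefore the soil moisture deficit = 60.97 mm.


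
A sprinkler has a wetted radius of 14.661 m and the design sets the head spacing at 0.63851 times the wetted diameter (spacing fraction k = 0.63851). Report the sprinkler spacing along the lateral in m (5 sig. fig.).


Approach: apply the sprinkler spacing rule (spacing as a fraction of wetted diameter), S = k*(2*R).
S = 0.63851 * (2 * 14.661) = 18.722 m
Therefore the sprinkler spacing along the lateral = 18.722 m.


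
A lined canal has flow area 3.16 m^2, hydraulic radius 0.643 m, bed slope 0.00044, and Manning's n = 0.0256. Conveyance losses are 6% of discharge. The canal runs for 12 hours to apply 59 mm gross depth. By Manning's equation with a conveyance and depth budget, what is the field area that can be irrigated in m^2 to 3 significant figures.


Approach: apply Manning's equation with a conveyance and depth budget, Q = (1/n)*A*R^(2/3)*S^(1/2); Q_field = Q*(1-loss); Area = Q_field*t/(d/1000).
Step 1 — canal discharge (Manning's equation):
  Q = (1/0.0256) * 3.16 * 0.643^(2/3) * 0.00044^(1/2) = 1.9289 m^3/s
Step 2 — delivered flow: Q_field = 1.9289*(1 - 6/100) = 1.8132 m^3/s
Step 3 — volume delivered: V = 1.8132 * 12*3600 = 78330 m^3
Step 4 — area served: A = V / (depth/1000) = 78330 / 0.059 = 1330000 m^2
Therefore the field area that can be irrigated = 1330000 m^2.


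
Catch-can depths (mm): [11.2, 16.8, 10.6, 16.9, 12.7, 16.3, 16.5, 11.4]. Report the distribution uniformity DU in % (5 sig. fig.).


Approach: apply the low-quarter distribution uniformity, DU = (mean of lowest quarter of readings / overall mean)*100.
sorted lowest 2 of 8: [10.6, 11.2] -> mean = 10.90000 mm
overall mean = 14.05000 mm
DU = (10.90000/14.05000)*100 = 77.580 %
Therefore the distribution uniformity DU = 77.580 %.


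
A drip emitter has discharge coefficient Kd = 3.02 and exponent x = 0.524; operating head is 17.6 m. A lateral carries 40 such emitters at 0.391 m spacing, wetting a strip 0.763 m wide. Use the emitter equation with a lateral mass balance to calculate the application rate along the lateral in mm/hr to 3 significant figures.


Approach: apply the emitter equation with a lateral mass balance, q = Kd*h^x; Q = n*q; rate = Q/(n*spacing*width).
Step 1 — single emitter flow (q = Kd*h^x):
  q = 3.02 * 17.6^0.524 = 13.572 L/hr
Step 2 — total lateral flow: Q = 40 * 13.572 = 542.89 L/hr
Step 3 — wetted area: A = 40 * 0.391 * 0.763 = 11.933 m^2
Step 4 — application rate: Q/A = 542.89/11.933 = 45.5 mm/hr
Therefore the application rate along the lateral = 45.5 mm/hr.
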